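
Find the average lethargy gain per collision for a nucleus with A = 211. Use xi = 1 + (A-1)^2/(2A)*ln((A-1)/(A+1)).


xi = 1 + (A-1)^2/(2A) * ln((A-1)/(A+1))
xi = 1 + (211-1)^2/(2*211) * ln((211-1)/(211 +1))
xi = 0.0094488

0.0094488


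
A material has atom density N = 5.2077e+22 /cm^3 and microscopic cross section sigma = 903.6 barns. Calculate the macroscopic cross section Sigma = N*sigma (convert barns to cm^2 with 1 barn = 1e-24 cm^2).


Sigma = N * sigma_barns * 1e-24
Sigma = 5.2077e+22 * 903.6 * 1e-24
Sigma = 47.057 /cm

47.057


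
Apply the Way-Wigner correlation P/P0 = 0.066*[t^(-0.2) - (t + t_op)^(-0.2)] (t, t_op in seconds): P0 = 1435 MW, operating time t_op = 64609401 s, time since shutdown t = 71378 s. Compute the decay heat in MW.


P/P0 = 0.066 * [t^(-0.2) - (t + t_op)^(-0.2)]
P/P0 = 0.066 * [71378^(-0.2) - (71378 + 64609401)^(-0.2)]
P/P0 = 0.066 * [0.1069762 - 0.02740596] = 0.005251636
P = 1435 * 0.005251636 = 7.5361 MW

7.5361


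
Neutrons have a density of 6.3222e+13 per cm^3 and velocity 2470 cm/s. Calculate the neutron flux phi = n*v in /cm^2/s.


phi = n * v
phi = 6.3222e+13 * 2470
phi = 1.5616e+17 /cm^2/s

1.5616e+17


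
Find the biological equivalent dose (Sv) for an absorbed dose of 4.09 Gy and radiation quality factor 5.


H = D * Q
H = 4.09 * 5
H = 20.450 Sv

20.450


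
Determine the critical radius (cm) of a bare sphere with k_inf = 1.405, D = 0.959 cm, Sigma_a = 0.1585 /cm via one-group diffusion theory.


L^2 = D / Sigma_a = 0.959 / 0.1585 = 6.050473 cm^2
B_m^2 = (k_inf - 1) / L^2 = (1.405 - 1) / 6.050473 = 0.06693692 /cm^2
For a bare sphere: B_g = pi/R, so R_c = pi / sqrt(B_m^2)
R_c = pi / sqrt(0.06693692) = 12.143 cm

12.143


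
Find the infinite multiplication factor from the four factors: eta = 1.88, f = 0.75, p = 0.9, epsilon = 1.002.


k_inf = eta * f * p * epsilon
k_inf = 1.88 * 0.75 * 0.9 * 1.002
k_inf = 1.2715

1.2715


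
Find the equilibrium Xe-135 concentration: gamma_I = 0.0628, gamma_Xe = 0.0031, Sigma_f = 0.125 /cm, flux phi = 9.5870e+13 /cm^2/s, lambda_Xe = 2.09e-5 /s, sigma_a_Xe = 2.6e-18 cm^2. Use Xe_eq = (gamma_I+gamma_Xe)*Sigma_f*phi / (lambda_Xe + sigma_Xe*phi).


Xe_eq = (gamma_I + gamma_Xe) * Sigma_f * phi / (lambda_Xe + sigma_Xe * phi)
Numerator = (0.0628 + 0.0031) * 0.125 * 9.5870e+13 = 7.897291e+11
Denominator = 2.09e-5 + 2.6e-18 * 9.5870e+13 = 2.701620e-04
Xe_eq = 7.897291e+11 / 2.701620e-04 = 2.9232e+15 /cm^3

2.9232e+15


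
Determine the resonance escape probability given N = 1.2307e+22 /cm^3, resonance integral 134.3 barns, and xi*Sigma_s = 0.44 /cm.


p = exp(-N * I * 1e-24 / (xi*Sigma_s))
p = exp(-1.2307e+22 * 134.3 * 1e-24 / 0.44)
p = 0.023367

0.023367


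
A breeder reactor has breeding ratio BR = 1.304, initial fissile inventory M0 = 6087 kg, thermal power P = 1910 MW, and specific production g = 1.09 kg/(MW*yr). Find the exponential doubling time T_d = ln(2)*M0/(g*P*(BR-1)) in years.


Breeding gain G = BR - 1 = 1.304 - 1 = 0.304
Fissile production rate = g * P * G = 1.09 * 1910 * 0.304 = 632.8976 kg/yr
T_d = ln(2) * M0 / (g * P * G)
T_d = ln(2) * 6087 / 632.8976 = 6.6665 yr

6.6665


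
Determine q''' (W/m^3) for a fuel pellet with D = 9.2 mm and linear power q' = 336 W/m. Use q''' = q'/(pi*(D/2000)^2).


r = D / 2 / 1000 = 9.2 / 2 / 1000 = 0.0046 m
q''' = q' / (pi * r^2)
q''' = 336 / (pi * 0.0046^2)
q''' = 5.0544e+06 W/m^3

5.0544e+06


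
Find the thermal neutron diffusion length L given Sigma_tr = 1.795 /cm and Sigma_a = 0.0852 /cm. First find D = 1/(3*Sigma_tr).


D = 1 / (3 * Sigma_tr) = 1 / (3 * 1.795) = 0.1857010 cm
L = sqrt(D / Sigma_a)
L = sqrt(0.1857010 / 0.0852)
L = 1.4763 cm

1.4763


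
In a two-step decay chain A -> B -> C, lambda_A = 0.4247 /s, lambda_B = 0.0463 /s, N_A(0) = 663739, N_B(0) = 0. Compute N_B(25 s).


N_B(t) = lambda_A * N_A0 / (lambda_B - lambda_A) * [exp(-lambda_A*t) - exp(-lambda_B*t)]
exp(-0.4247*25) = 2.448377e-05; exp(-0.0463*25) = 0.3142709
N_B = 0.4247 * 663739 / (0.0463 - 0.4247) * (2.448377e-05 - 0.3142709)
N_B = 234099

234099


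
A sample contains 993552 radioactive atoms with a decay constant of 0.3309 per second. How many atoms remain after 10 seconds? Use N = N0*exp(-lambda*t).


N = N0 * exp(-lambda * t)
N = 993552 * exp(-0.3309 * 10)
N = 36317

36317


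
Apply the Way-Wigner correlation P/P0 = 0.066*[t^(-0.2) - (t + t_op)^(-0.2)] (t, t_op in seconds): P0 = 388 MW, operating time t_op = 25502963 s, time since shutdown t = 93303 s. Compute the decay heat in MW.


P/P0 = 0.066 * [t^(-0.2) - (t + t_op)^(-0.2)]
P/P0 = 0.066 * [93303^(-0.2) - (93303 + 25502963)^(-0.2)]
P/P0 = 0.066 * [0.1013960 - 0.03298866] = 0.004514884
P = 388 * 0.004514884 = 1.7518 MW

1.7518


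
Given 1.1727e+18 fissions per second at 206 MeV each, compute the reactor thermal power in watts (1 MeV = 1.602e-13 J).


P = fission_rate * E_MeV * 1.602e-13
P = 1.1727e+18 * 206 * 1.602e-13
P = 3.8701e+07 W

3.8701e+07


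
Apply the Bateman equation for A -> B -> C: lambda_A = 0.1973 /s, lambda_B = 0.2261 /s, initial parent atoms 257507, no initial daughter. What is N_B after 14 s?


N_B(t) = lambda_A * N_A0 / (lambda_B - lambda_A) * [exp(-lambda_A*t) - exp(-lambda_B*t)]
exp(-0.1973*14) = 0.06315268; exp(-0.2261*14) = 0.04219726
N_B = 0.1973 * 257507 / (0.2261 - 0.1973) * (0.06315268 - 0.04219726)
N_B = 36967

36967


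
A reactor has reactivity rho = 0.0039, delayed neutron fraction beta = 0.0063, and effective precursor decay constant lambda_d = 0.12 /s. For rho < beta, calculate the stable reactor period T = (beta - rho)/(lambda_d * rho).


T = (beta - rho) / (lambda_d * rho)
T = (0.0063 - 0.0039) / (0.12 * 0.0039)
T = 5.1282 s

5.1282


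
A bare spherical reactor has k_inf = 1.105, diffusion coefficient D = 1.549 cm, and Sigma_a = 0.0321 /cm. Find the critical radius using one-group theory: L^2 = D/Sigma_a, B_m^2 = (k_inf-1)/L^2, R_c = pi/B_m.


L^2 = D / Sigma_a = 1.549 / 0.0321 = 48.25545 cm^2
B_m^2 = (k_inf - 1) / L^2 = (1.105 - 1) / 48.25545 = 0.002175920 /cm^2
For a bare sphere: B_g = pi/R, so R_c = pi / sqrt(B_m^2)
R_c = pi / sqrt(0.002175920) = 67.349 cm

67.349


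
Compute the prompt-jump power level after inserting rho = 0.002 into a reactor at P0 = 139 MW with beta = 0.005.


P1/P0 = beta / (beta - rho)
P1/P0 = 0.005 / (0.005 - 0.002) = 1.666667
P1 = 139 * 1.666667 = 231.67 MW

231.67


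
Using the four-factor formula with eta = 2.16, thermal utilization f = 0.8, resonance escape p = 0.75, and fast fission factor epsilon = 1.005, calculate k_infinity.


k_inf = eta * f * p * epsilon
k_inf = 2.16 * 0.8 * 0.75 * 1.005
k_inf = 1.3025

1.3025


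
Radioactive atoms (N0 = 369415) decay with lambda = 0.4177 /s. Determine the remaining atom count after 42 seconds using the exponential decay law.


N = N0 * exp(-lambda * t)
N = 369415 * exp(-0.4177 * 42)
N = 0.0088820

0.0088820


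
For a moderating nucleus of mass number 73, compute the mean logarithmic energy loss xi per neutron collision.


xi = 1 + (A-1)^2/(2A) * ln((A-1)/(A+1))
xi = 1 + (73-1)^2/(2*73) * ln((73-1)/(73 +1))
xi = 0.027149

0.027149


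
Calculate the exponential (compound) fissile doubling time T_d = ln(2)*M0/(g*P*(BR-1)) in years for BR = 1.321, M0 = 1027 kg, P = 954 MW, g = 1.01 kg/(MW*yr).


Breeding gain G = BR - 1 = 1.321 - 1 = 0.321
Fissile production rate = g * P * G = 1.01 * 954 * 0.321 = 309.29634 kg/yr
T_d = ln(2) * M0 / (g * P * G)
T_d = ln(2) * 1027 / 309.29634 = 2.3016 yr

2.3016


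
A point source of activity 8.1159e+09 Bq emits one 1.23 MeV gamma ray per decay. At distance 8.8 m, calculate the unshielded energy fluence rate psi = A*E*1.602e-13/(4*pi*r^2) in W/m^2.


psi = A * E * 1.602e-13 / (4*pi*r^2)
psi = 8.1159e+09 * 1.23 * 1.602e-13 / (4*pi*8.8^2)
psi = 1.6433e-06 W/m^2

1.6433e-06


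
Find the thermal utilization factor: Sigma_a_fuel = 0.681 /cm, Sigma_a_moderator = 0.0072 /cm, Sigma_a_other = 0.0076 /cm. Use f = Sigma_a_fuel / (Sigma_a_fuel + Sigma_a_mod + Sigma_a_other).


f = Sigma_a_fuel / (Sigma_a_fuel + Sigma_a_mod + Sigma_a_other)
f = 0.681 / (0.681 + 0.0072 + 0.0076)
f = 0.97873

0.97873


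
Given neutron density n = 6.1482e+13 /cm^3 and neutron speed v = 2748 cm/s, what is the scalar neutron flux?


phi = n * v
phi = 6.1482e+13 * 2748
phi = 1.6895e+17 /cm^2/s

1.6895e+17


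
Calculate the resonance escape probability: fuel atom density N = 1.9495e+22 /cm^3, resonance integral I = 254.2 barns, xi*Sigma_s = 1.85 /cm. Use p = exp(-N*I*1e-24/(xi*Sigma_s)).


p = exp(-N * I * 1e-24 / (xi*Sigma_s))
p = exp(-1.9495e+22 * 254.2 * 1e-24 / 1.85)
p = 0.068651

0.068651


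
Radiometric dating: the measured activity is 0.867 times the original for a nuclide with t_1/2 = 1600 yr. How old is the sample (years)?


lambda = ln(2) / t_half = ln(2) / 1600 = 4.332170e-04 /yr
t = -ln(A/A0) / lambda
t = -ln(0.867) / 4.332170e-04
t = 329.43 yr

329.43


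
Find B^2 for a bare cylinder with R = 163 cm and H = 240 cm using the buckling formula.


B^2 = (2.405/R)^2 + (pi/H)^2
B^2 = (2.405/163)^2 + (pi/240)^2
B^2 = 3.8905e-04 /cm^2

3.8905e-04


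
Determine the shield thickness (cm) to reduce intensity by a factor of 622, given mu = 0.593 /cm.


x = ln(factor) / mu
x = ln(622) / 0.593
x = 10.848 cm

10.848


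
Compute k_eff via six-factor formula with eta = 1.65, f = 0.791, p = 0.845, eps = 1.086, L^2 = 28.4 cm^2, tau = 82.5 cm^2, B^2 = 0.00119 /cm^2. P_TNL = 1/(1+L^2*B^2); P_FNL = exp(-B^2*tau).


k_inf = eta*f*p*eps = 1.65*0.791*0.845*1.086 = 1.197697
P_TNL = 1/(1 + L^2*B^2) = 1/(1 + 28.4*0.00119) = 0.9673088
P_FNL = exp(-B^2*tau) = exp(-0.00119*82.5) = 0.9064903
k_eff = k_inf * P_TNL * P_FNL = 1.197697 * 0.9673088 * 0.9064903
k_eff = 1.0502

1.0502


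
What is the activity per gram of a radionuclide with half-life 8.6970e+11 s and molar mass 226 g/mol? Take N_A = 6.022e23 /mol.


lambda = ln(2) / t_half = ln(2) / 8.6970e+11 = 7.969957e-13 /s
SA = lambda * N_A / M
SA = 7.969957e-13 * 6.022e23 / 226
SA = 2.1237e+09 Bq/g

2.1237e+09


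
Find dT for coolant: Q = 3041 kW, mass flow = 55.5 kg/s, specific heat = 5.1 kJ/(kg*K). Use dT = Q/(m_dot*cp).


dT = Q / (m_dot * cp)
dT = 3041 / (55.5 * 5.1)
dT = 10.744 C

10.744


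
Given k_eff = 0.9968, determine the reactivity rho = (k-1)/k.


rho = (k_eff - 1) / k_eff
rho = (0.9968 - 1) / 0.9968
rho = -0.0032103

-0.0032103


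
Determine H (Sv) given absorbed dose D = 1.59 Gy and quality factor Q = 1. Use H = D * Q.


H = D * Q
H = 1.59 * 1
H = 1.5900 Sv

1.5900


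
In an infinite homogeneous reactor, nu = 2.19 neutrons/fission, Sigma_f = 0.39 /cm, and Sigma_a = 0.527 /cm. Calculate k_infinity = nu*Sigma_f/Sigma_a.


k_inf = nu * Sigma_f / Sigma_a
k_inf = 2.19 * 0.39 / 0.527
k_inf = 1.6207

1.6207


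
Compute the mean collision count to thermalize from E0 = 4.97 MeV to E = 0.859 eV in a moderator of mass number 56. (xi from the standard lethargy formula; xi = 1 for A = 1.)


xi = 1 + (A-1)^2/(2A)*ln((A-1)/(A+1)) = 0.03529286 (for A = 56)
n = ln(E0/E) / xi
n = ln(4.97e6 / 0.859) / 0.03529286
n = ln(5.785797e+06) / 0.03529286 = 441.19

441.19


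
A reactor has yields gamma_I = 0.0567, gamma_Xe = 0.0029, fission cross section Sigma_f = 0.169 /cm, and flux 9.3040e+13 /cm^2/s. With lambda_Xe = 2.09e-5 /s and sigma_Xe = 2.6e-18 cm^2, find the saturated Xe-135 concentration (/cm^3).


Xe_eq = (gamma_I + gamma_Xe) * Sigma_f * phi / (lambda_Xe + sigma_Xe * phi)
Numerator = (0.0567 + 0.0029) * 0.169 * 9.3040e+13 = 9.371361e+11
Denominator = 2.09e-5 + 2.6e-18 * 9.3040e+13 = 2.628040e-04
Xe_eq = 9.371361e+11 / 2.628040e-04 = 3.5659e+15 /cm^3

3.5659e+15


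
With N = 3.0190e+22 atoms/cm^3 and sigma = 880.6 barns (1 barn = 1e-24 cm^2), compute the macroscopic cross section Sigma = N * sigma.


Sigma = N * sigma_barns * 1e-24
Sigma = 3.0190e+22 * 880.6 * 1e-24
Sigma = 26.585 /cm

26.585


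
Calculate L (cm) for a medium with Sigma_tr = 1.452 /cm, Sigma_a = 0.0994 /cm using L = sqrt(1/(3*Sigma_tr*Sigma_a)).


D = 1 / (3 * Sigma_tr) = 1 / (3 * 1.452) = 0.2295684 cm
L = sqrt(D / Sigma_a)
L = sqrt(0.2295684 / 0.0994)
L = 1.5197 cm

1.5197


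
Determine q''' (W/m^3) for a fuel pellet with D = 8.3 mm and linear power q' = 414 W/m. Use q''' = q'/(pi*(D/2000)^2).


r = D / 2 / 1000 = 8.3 / 2 / 1000 = 0.00415 m
q''' = q' / (pi * r^2)
q''' = 414 / (pi * 0.00415^2)
q''' = 7.6516e+06 W/m^3

7.6516e+06


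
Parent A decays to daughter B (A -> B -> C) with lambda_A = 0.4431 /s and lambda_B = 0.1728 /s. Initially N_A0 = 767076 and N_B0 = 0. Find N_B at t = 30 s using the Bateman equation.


N_B(t) = lambda_A * N_A0 / (lambda_B - lambda_A) * [exp(-lambda_A*t) - exp(-lambda_B*t)]
exp(-0.4431*30) = 1.686256e-06; exp(-0.1728*30) = 0.005605539
N_B = 0.4431 * 767076 / (0.1728 - 0.4431) * (1.686256e-06 - 0.005605539)
N_B = 7046.6

7046.6


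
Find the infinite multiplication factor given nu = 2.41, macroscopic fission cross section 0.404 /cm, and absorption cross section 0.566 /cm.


k_inf = nu * Sigma_f / Sigma_a
k_inf = 2.41 * 0.404 / 0.566
k_inf = 1.7202

1.7202


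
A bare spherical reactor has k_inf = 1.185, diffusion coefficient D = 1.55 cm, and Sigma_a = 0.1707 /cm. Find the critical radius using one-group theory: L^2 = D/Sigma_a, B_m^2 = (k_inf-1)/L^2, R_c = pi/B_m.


L^2 = D / Sigma_a = 1.55 / 0.1707 = 9.080258 cm^2
B_m^2 = (k_inf - 1) / L^2 = (1.185 - 1) / 9.080258 = 0.02037387 /cm^2
For a bare sphere: B_g = pi/R, so R_c = pi / sqrt(B_m^2)
R_c = pi / sqrt(0.02037387) = 22.010 cm

22.010


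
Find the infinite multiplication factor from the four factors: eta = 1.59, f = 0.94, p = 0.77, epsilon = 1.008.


k_inf = eta * f * p * epsilon
k_inf = 1.59 * 0.94 * 0.77 * 1.008
k_inf = 1.1600

1.1600


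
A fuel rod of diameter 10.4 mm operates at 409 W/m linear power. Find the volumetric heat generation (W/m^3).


r = D / 2 / 1000 = 10.4 / 2 / 1000 = 0.0052 m
q''' = q' / (pi * r^2)
q''' = 409 / (pi * 0.0052^2)
q''' = 4.8147e+06 W/m^3

4.8147e+06


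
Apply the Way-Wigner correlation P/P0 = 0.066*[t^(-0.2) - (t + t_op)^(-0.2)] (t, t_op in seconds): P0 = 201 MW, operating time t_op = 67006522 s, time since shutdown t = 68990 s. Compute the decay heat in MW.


P/P0 = 0.066 * [t^(-0.2) - (t + t_op)^(-0.2)]
P/P0 = 0.066 * [68990^(-0.2) - (68990 + 67006522)^(-0.2)]
P/P0 = 0.066 * [0.1077067 - 0.02720741] = 0.005312953
P = 201 * 0.005312953 = 1.0679 MW

1.0679


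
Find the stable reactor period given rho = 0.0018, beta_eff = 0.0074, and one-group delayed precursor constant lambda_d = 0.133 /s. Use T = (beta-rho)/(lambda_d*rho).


T = (beta - rho) / (lambda_d * rho)
T = (0.0074 - 0.0018) / (0.133 * 0.0018)
T = 23.392 s

23.392


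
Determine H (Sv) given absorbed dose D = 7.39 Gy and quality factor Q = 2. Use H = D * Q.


H = D * Q
H = 7.39 * 2
H = 14.780 Sv

14.780


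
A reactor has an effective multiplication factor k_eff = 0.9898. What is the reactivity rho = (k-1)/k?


rho = (k_eff - 1) / k_eff
rho = (0.9898 - 1) / 0.9898
rho = -0.010305

-0.010305


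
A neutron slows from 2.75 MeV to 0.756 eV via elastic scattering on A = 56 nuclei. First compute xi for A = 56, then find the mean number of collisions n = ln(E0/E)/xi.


xi = 1 + (A-1)^2/(2A)*ln((A-1)/(A+1)) = 0.03529286 (for A = 56)
n = ln(E0/E) / xi
n = ln(2.75e6 / 0.756) / 0.03529286
n = ln(3.637566e+06) / 0.03529286 = 428.04

428.04


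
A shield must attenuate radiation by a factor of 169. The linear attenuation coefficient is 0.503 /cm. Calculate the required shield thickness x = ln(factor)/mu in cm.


x = ln(factor) / mu
x = ln(169) / 0.503
x = 10.199 cm

10.199


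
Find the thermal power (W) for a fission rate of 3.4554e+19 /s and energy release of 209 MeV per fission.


P = fission_rate * E_MeV * 1.602e-13
P = 3.4554e+19 * 209 * 1.602e-13
P = 1.1569e+09 W

1.1569e+09


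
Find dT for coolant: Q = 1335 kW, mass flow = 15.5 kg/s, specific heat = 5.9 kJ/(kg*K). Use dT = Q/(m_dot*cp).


dT = Q / (m_dot * cp)
dT = 1335 / (15.5 * 5.9)
dT = 14.598 C

14.598


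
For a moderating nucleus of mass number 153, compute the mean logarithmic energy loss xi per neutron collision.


xi = 1 + (A-1)^2/(2A) * ln((A-1)/(A+1))
xi = 1 + (153-1)^2/(2*153) * ln((153-1)/(153 +1))
xi = 0.013015

0.013015


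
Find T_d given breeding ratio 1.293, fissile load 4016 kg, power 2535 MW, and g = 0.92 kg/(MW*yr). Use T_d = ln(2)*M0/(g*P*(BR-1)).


Breeding gain G = BR - 1 = 1.293 - 1 = 0.293
Fissile production rate = g * P * G = 0.92 * 2535 * 0.293 = 683.3346 kg/yr
T_d = ln(2) * M0 / (g * P * G)
T_d = ln(2) * 4016 / 683.3346 = 4.0737 yr

4.0737


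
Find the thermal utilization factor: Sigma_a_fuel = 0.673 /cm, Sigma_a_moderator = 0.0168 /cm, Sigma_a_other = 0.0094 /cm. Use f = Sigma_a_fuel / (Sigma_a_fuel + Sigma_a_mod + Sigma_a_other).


f = Sigma_a_fuel / (Sigma_a_fuel + Sigma_a_mod + Sigma_a_other)
f = 0.673 / (0.673 + 0.0168 + 0.0094)
f = 0.96253

0.96253


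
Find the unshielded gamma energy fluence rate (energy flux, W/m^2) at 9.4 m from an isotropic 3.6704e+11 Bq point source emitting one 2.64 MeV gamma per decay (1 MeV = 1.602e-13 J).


psi = A * E * 1.602e-13 / (4*pi*r^2)
psi = 3.6704e+11 * 2.64 * 1.602e-13 / (4*pi*9.4^2)
psi = 1.3980e-04 W/m^2

1.3980e-04


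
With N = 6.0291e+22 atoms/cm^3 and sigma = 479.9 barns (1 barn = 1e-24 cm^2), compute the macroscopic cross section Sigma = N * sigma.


Sigma = N * sigma_barns * 1e-24
Sigma = 6.0291e+22 * 479.9 * 1e-24
Sigma = 28.934 /cm

28.934


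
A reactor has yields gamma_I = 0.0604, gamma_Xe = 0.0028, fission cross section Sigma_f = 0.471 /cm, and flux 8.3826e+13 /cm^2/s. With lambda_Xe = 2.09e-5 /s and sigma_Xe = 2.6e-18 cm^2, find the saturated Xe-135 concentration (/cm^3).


Xe_eq = (gamma_I + gamma_Xe) * Sigma_f * phi / (lambda_Xe + sigma_Xe * phi)
Numerator = (0.0604 + 0.0028) * 0.471 * 8.3826e+13 = 2.495265e+12
Denominator = 2.09e-5 + 2.6e-18 * 8.3826e+13 = 2.388476e-04
Xe_eq = 2.495265e+12 / 2.388476e-04 = 1.0447e+16 /cm^3

1.0447e+16


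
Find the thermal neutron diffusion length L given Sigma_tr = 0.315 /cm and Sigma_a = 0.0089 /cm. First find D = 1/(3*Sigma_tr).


D = 1 / (3 * Sigma_tr) = 1 / (3 * 0.315) = 1.058201 cm
L = sqrt(D / Sigma_a)
L = sqrt(1.058201 / 0.0089)
L = 10.904 cm

10.904


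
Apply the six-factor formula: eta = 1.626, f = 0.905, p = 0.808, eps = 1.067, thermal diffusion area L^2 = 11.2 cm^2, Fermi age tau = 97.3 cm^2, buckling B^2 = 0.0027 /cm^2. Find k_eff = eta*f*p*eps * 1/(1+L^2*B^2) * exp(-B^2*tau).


k_inf = eta*f*p*eps = 1.626*0.905*0.808*1.067 = 1.268659
P_TNL = 1/(1 + L^2*B^2) = 1/(1 + 11.2*0.0027) = 0.9706476
P_FNL = exp(-B^2*tau) = exp(-0.0027*97.3) = 0.7689649
k_eff = k_inf * P_TNL * P_FNL = 1.268659 * 0.9706476 * 0.7689649
k_eff = 0.94692

0.94692


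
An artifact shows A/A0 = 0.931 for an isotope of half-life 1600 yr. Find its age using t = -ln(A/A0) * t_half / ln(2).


lambda = ln(2) / t_half = ln(2) / 1600 = 4.332170e-04 /yr
t = -ln(A/A0) / lambda
t = -ln(0.931) / 4.332170e-04
t = 165.04 yr

165.04


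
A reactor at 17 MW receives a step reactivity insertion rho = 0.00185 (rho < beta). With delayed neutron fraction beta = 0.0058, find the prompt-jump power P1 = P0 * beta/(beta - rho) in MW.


P1/P0 = beta / (beta - rho)
P1/P0 = 0.0058 / (0.0058 - 0.00185) = 1.468354
P1 = 17 * 1.468354 = 24.962 MW

24.962


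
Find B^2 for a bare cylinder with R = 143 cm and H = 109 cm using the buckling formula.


B^2 = (2.405/R)^2 + (pi/H)^2
B^2 = (2.405/143)^2 + (pi/109)^2
B^2 = 0.0011136 /cm^2

0.0011136


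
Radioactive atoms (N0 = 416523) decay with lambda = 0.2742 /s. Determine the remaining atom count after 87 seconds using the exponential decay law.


N = N0 * exp(-lambda * t)
N = 416523 * exp(-0.2742 * 87)
N = 1.8171e-05

1.8171e-05


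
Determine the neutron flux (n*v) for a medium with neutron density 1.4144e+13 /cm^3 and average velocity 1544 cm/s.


phi = n * v
phi = 1.4144e+13 * 1544
phi = 2.1838e+16 /cm^2/s

2.1838e+16


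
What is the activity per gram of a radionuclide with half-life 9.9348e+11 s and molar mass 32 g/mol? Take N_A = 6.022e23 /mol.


lambda = ln(2) / t_half = ln(2) / 9.9348e+11 = 6.976962e-13 /s
SA = lambda * N_A / M
SA = 6.976962e-13 * 6.022e23 / 32
SA = 1.3130e+10 Bq/g

1.3130e+10


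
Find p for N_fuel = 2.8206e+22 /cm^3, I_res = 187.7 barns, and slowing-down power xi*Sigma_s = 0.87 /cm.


p = exp(-N * I * 1e-24 / (xi*Sigma_s))
p = exp(-2.8206e+22 * 187.7 * 1e-24 / 0.87)
p = 0.0022759

0.0022759


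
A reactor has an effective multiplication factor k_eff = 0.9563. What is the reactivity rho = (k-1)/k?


rho = (k_eff - 1) / k_eff
rho = (0.9563 - 1) / 0.9563
rho = -0.045697

-0.045697


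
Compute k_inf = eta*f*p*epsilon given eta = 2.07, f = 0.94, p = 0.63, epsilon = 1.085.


k_inf = eta * f * p * epsilon
k_inf = 2.07 * 0.94 * 0.63 * 1.085
k_inf = 1.3301

1.3301


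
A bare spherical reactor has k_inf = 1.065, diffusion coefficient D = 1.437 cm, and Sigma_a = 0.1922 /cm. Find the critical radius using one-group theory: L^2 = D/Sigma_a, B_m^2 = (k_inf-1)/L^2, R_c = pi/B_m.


L^2 = D / Sigma_a = 1.437 / 0.1922 = 7.476587 cm^2
B_m^2 = (k_inf - 1) / L^2 = (1.065 - 1) / 7.476587 = 0.008693806 /cm^2
For a bare sphere: B_g = pi/R, so R_c = pi / sqrt(B_m^2)
R_c = pi / sqrt(0.008693806) = 33.693 cm

33.693


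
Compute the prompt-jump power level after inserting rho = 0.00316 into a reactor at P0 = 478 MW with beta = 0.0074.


P1/P0 = beta / (beta - rho)
P1/P0 = 0.0074 / (0.0074 - 0.00316) = 1.745283
P1 = 478 * 1.745283 = 834.25 MW

834.25


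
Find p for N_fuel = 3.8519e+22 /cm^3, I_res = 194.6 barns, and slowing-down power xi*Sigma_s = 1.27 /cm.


p = exp(-N * I * 1e-24 / (xi*Sigma_s))
p = exp(-3.8519e+22 * 194.6 * 1e-24 / 1.27)
p = 0.0027334

0.0027334


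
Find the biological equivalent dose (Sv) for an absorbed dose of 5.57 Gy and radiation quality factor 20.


H = D * Q
H = 5.57 * 20
H = 111.40 Sv

111.40


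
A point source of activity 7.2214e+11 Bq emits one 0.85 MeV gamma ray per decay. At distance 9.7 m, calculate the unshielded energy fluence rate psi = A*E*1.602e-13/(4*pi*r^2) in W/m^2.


psi = A * E * 1.602e-13 / (4*pi*r^2)
psi = 7.2214e+11 * 0.85 * 1.602e-13 / (4*pi*9.7^2)
psi = 8.3167e-05 W/m^2

8.3167e-05


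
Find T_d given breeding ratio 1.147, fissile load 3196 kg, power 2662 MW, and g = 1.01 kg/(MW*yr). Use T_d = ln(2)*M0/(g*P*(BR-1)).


Breeding gain G = BR - 1 = 1.147 - 1 = 0.147
Fissile production rate = g * P * G = 1.01 * 2662 * 0.147 = 395.22714 kg/yr
T_d = ln(2) * M0 / (g * P * G)
T_d = ln(2) * 3196 / 395.22714 = 5.6051 yr

5.6051


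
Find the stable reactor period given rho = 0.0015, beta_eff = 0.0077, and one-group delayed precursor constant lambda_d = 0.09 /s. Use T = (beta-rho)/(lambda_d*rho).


T = (beta - rho) / (lambda_d * rho)
T = (0.0077 - 0.0015) / (0.09 * 0.0015)
T = 45.926 s

45.926


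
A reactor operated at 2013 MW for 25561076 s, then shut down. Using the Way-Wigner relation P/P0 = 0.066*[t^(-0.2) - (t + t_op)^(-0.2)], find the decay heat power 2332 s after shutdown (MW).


P/P0 = 0.066 * [t^(-0.2) - (t + t_op)^(-0.2)]
P/P0 = 0.066 * [2332^(-0.2) - (2332 + 25561076)^(-0.2)]
P/P0 = 0.066 * [0.2120578 - 0.03299714] = 0.01181800
P = 2013 * 0.01181800 = 23.790 MW

23.790


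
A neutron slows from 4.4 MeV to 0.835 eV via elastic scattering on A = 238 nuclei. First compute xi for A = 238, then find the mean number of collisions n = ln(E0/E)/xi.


xi = 1 + (A-1)^2/(2A)*ln((A-1)/(A+1)) = 0.008379872 (for A = 238)
n = ln(E0/E) / xi
n = ln(4.4e6 / 0.835) / 0.008379872
n = ln(5.269461e+06) / 0.008379872 = 1847.0

1847.0


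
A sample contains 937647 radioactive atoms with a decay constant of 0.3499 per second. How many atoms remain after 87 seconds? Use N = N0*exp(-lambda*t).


N = N0 * exp(-lambda * t)
N = 937647 * exp(-0.3499 * 87)
N = 5.6435e-08

5.6435e-08


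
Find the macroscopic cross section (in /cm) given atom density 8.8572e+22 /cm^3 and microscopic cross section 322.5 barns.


Sigma = N * sigma_barns * 1e-24
Sigma = 8.8572e+22 * 322.5 * 1e-24
Sigma = 28.564 /cm

28.564


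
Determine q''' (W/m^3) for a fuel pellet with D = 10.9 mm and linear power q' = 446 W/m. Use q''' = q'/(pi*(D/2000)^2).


r = D / 2 / 1000 = 10.9 / 2 / 1000 = 0.00545 m
q''' = q' / (pi * r^2)
q''' = 446 / (pi * 0.00545^2)
q''' = 4.7796e+06 W/m^3

4.7796e+06


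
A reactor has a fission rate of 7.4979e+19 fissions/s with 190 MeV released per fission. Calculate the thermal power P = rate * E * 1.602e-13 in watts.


P = fission_rate * E_MeV * 1.602e-13
P = 7.4979e+19 * 190 * 1.602e-13
P = 2.2822e+09 W

2.2822e+09


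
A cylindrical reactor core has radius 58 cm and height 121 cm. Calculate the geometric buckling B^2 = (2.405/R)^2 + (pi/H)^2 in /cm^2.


B^2 = (2.405/R)^2 + (pi/H)^2
B^2 = (2.405/58)^2 + (pi/121)^2
B^2 = 0.0023935 /cm^2

0.0023935


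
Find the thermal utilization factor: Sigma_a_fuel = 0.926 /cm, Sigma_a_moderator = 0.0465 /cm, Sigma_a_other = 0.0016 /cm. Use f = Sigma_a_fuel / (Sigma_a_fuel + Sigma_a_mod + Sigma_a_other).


f = Sigma_a_fuel / (Sigma_a_fuel + Sigma_a_mod + Sigma_a_other)
f = 0.926 / (0.926 + 0.0465 + 0.0016)
f = 0.95062

0.95062


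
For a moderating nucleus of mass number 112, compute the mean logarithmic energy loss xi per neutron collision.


xi = 1 + (A-1)^2/(2A) * ln((A-1)/(A+1))
xi = 1 + (112-1)^2/(2*112) * ln((112-1)/(112 +1))
xi = 0.017751

0.017751


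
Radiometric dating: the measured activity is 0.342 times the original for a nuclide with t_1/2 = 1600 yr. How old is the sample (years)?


lambda = ln(2) / t_half = ln(2) / 1600 = 4.332170e-04 /yr
t = -ln(A/A0) / lambda
t = -ln(0.342) / 4.332170e-04
t = 2476.7 yr

2476.7


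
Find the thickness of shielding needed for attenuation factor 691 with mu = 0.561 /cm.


x = ln(factor) / mu
x = ln(691) / 0.561
x = 11.654 cm

11.654


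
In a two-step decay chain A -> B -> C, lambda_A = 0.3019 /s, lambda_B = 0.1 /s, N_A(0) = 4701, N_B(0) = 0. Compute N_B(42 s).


N_B(t) = lambda_A * N_A0 / (lambda_B - lambda_A) * [exp(-lambda_A*t) - exp(-lambda_B*t)]
exp(-0.3019*42) = 3.113385e-06; exp(-0.1*42) = 0.01499558
N_B = 0.3019 * 4701 / (0.1 - 0.3019) * (3.113385e-06 - 0.01499558)
N_B = 105.39

105.39


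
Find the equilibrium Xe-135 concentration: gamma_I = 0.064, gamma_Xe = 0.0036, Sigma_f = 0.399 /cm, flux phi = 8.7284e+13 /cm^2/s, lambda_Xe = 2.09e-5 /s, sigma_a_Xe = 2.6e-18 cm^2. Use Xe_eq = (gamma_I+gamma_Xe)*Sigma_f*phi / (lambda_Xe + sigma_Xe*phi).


Xe_eq = (gamma_I + gamma_Xe) * Sigma_f * phi / (lambda_Xe + sigma_Xe * phi)
Numerator = (0.064 + 0.0036) * 0.399 * 8.7284e+13 = 2.354259e+12
Denominator = 2.09e-5 + 2.6e-18 * 8.7284e+13 = 2.478384e-04
Xe_eq = 2.354259e+12 / 2.478384e-04 = 9.4992e+15 /cm^3

9.4992e+15


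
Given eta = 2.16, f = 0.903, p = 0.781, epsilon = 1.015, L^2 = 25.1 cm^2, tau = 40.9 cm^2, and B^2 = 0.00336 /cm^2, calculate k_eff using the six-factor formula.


k_inf = eta*f*p*eps = 2.16*0.903*0.781*1.015 = 1.546175
P_TNL = 1/(1 + L^2*B^2) = 1/(1 + 25.1*0.00336) = 0.9222234
P_FNL = exp(-B^2*tau) = exp(-0.00336*40.9) = 0.8716006
k_eff = k_inf * P_TNL * P_FNL = 1.546175 * 0.9222234 * 0.8716006
k_eff = 1.2428

1.2428


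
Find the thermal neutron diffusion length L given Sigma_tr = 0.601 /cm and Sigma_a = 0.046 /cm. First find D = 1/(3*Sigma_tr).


D = 1 / (3 * Sigma_tr) = 1 / (3 * 0.601) = 0.5546312 cm
L = sqrt(D / Sigma_a)
L = sqrt(0.5546312 / 0.046)
L = 3.4723 cm

3.4723


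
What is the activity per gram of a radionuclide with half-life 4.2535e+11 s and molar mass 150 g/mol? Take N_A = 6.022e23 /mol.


lambda = ln(2) / t_half = ln(2) / 4.2535e+11 = 1.629593e-12 /s
SA = lambda * N_A / M
SA = 1.629593e-12 * 6.022e23 / 150
SA = 6.5423e+09 Bq/g

6.5423e+09


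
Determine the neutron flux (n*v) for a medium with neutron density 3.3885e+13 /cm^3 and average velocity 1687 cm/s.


phi = n * v
phi = 3.3885e+13 * 1687
phi = 5.7164e+16 /cm^2/s

5.7164e+16


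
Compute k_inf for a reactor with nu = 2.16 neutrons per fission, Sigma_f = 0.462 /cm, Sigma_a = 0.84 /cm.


k_inf = nu * Sigma_f / Sigma_a
k_inf = 2.16 * 0.462 / 0.84
k_inf = 1.1880

1.1880


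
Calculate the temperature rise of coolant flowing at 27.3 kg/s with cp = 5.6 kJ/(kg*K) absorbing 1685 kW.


dT = Q / (m_dot * cp)
dT = 1685 / (27.3 * 5.6)
dT = 11.022 C

11.022


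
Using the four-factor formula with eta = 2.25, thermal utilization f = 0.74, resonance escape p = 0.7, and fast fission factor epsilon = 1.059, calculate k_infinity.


k_inf = eta * f * p * epsilon
k_inf = 2.25 * 0.74 * 0.7 * 1.059
k_inf = 1.2343

1.2343


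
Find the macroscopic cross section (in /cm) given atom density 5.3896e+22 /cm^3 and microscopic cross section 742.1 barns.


Sigma = N * sigma_barns * 1e-24
Sigma = 5.3896e+22 * 742.1 * 1e-24
Sigma = 39.996 /cm

39.996


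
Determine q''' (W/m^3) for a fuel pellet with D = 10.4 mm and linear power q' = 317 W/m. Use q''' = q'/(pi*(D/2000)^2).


r = D / 2 / 1000 = 10.4 / 2 / 1000 = 0.0052 m
q''' = q' / (pi * r^2)
q''' = 317 / (pi * 0.0052^2)
q''' = 3.7317e+06 W/m^3

3.7317e+06


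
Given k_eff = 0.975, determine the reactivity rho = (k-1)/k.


rho = (k_eff - 1) / k_eff
rho = (0.975 - 1) / 0.975
rho = -0.025641

-0.025641


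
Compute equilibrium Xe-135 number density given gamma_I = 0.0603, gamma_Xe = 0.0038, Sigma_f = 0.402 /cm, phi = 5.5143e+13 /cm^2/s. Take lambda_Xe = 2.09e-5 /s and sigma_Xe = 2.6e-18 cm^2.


Xe_eq = (gamma_I + gamma_Xe) * Sigma_f * phi / (lambda_Xe + sigma_Xe * phi)
Numerator = (0.0603 + 0.0038) * 0.402 * 5.5143e+13 = 1.420936e+12
Denominator = 2.09e-5 + 2.6e-18 * 5.5143e+13 = 1.642718e-04
Xe_eq = 1.420936e+12 / 1.642718e-04 = 8.6499e+15 /cm^3

8.6499e+15


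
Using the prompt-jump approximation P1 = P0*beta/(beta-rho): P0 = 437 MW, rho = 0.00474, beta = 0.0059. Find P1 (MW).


P1/P0 = beta / (beta - rho)
P1/P0 = 0.0059 / (0.0059 - 0.00474) = 5.086207
P1 = 437 * 5.086207 = 2222.7 MW

2222.7


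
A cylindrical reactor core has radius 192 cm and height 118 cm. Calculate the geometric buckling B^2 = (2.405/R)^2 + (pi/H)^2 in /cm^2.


B^2 = (2.405/R)^2 + (pi/H)^2
B^2 = (2.405/192)^2 + (pi/118)^2
B^2 = 8.6572e-04 /cm^2

8.6572e-04


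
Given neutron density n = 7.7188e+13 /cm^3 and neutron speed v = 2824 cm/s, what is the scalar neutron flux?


phi = n * v
phi = 7.7188e+13 * 2824
phi = 2.1798e+17 /cm^2/s

2.1798e+17


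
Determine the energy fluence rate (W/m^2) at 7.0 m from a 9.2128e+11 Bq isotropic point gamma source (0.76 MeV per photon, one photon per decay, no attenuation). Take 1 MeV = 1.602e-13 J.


psi = A * E * 1.602e-13 / (4*pi*r^2)
psi = 9.2128e+11 * 0.76 * 1.602e-13 / (4*pi*7.0^2)
psi = 1.8216e-04 W/m^2

1.8216e-04


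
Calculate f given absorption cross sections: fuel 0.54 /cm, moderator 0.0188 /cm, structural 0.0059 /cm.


f = Sigma_a_fuel / (Sigma_a_fuel + Sigma_a_mod + Sigma_a_other)
f = 0.54 / (0.54 + 0.0188 + 0.0059)
f = 0.95626

0.95626


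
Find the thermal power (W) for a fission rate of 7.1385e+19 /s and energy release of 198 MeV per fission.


P = fission_rate * E_MeV * 1.602e-13
P = 7.1385e+19 * 198 * 1.602e-13
P = 2.2643e+09 W

2.2643e+09


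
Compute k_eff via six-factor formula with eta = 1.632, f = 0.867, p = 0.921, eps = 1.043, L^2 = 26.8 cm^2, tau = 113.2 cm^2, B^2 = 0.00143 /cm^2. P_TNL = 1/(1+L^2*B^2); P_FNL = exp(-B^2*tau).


k_inf = eta*f*p*eps = 1.632*0.867*0.921*1.043 = 1.359199
P_TNL = 1/(1 + L^2*B^2) = 1/(1 + 26.8*0.00143) = 0.9630905
P_FNL = exp(-B^2*tau) = exp(-0.00143*113.2) = 0.8505467
k_eff = k_inf * P_TNL * P_FNL = 1.359199 * 0.9630905 * 0.8505467
k_eff = 1.1134

1.1134


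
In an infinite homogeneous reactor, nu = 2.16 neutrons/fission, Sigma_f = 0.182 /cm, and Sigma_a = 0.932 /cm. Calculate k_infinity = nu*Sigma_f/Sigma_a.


k_inf = nu * Sigma_f / Sigma_a
k_inf = 2.16 * 0.182 / 0.932
k_inf = 0.42180

0.42180


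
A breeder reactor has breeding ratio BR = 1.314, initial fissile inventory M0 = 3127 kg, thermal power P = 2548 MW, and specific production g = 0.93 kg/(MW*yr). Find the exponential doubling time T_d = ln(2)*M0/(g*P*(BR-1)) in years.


Breeding gain G = BR - 1 = 1.314 - 1 = 0.314
Fissile production rate = g * P * G = 0.93 * 2548 * 0.314 = 744.06696 kg/yr
T_d = ln(2) * M0 / (g * P * G)
T_d = ln(2) * 3127 / 744.06696 = 2.9130 yr

2.9130


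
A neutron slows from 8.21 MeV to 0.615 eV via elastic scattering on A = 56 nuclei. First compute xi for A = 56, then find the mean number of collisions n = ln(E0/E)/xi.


xi = 1 + (A-1)^2/(2A)*ln((A-1)/(A+1)) = 0.03529286 (for A = 56)
n = ln(E0/E) / xi
n = ln(8.21e6 / 0.615) / 0.03529286
n = ln(1.334959e+07) / 0.03529286 = 464.88

464.88


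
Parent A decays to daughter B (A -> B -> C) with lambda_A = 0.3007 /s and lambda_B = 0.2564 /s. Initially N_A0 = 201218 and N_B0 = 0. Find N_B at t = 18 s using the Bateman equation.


N_B(t) = lambda_A * N_A0 / (lambda_B - lambda_A) * [exp(-lambda_A*t) - exp(-lambda_B*t)]
exp(-0.3007*18) = 0.004460029; exp(-0.2564*18) = 0.009900203
N_B = 0.3007 * 201218 / (0.2564 - 0.3007) * (0.004460029 - 0.009900203)
N_B = 7430.4

7430.4


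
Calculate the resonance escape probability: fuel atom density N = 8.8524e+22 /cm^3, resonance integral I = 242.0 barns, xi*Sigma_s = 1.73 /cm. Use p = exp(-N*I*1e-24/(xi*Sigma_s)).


p = exp(-N * I * 1e-24 / (xi*Sigma_s))
p = exp(-8.8524e+22 * 242.0 * 1e-24 / 1.73)
p = 4.1887e-06

4.1887e-06


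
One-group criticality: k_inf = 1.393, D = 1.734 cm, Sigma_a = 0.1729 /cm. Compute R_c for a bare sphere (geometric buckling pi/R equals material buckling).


L^2 = D / Sigma_a = 1.734 / 0.1729 = 10.02892 cm^2
B_m^2 = (k_inf - 1) / L^2 = (1.393 - 1) / 10.02892 = 0.03918667 /cm^2
For a bare sphere: B_g = pi/R, so R_c = pi / sqrt(B_m^2)
R_c = pi / sqrt(0.03918667) = 15.870 cm

15.870


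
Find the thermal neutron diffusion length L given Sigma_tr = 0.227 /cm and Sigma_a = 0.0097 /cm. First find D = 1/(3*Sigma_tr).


D = 1 / (3 * Sigma_tr) = 1 / (3 * 0.227) = 1.468429 cm
L = sqrt(D / Sigma_a)
L = sqrt(1.468429 / 0.0097)
L = 12.304 cm

12.304


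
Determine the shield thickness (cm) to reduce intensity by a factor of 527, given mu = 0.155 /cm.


x = ln(factor) / mu
x = ln(527) / 0.155
x = 40.434 cm

40.434


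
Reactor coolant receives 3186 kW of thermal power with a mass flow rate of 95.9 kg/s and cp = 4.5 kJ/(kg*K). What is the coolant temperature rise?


dT = Q / (m_dot * cp)
dT = 3186 / (95.9 * 4.5)
dT = 7.3827 C

7.3827


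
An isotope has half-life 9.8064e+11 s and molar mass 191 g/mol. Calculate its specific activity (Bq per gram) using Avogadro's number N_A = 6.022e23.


lambda = ln(2) / t_half = ln(2) / 9.8064e+11 = 7.068314e-13 /s
SA = lambda * N_A / M
SA = 7.068314e-13 * 6.022e23 / 191
SA = 2.2286e+09 Bq/g

2.2286e+09


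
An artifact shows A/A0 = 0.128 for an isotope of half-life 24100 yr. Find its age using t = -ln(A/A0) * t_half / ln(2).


lambda = ln(2) / t_half = ln(2) / 24100 = 2.876129e-05 /yr
t = -ln(A/A0) / lambda
t = -ln(0.128) / 2.876129e-05
t = 71475 yr

71475


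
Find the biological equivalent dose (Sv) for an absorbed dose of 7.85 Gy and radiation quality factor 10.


H = D * Q
H = 7.85 * 10
H = 78.500 Sv

78.500


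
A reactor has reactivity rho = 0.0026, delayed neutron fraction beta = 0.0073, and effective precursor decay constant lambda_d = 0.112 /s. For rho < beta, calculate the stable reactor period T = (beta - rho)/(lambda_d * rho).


T = (beta - rho) / (lambda_d * rho)
T = (0.0073 - 0.0026) / (0.112 * 0.0026)
T = 16.140 s

16.140


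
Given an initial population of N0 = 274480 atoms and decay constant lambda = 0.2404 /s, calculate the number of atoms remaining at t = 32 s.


N = N0 * exp(-lambda * t)
N = 274480 * exp(-0.2404 * 32)
N = 125.19

125.19


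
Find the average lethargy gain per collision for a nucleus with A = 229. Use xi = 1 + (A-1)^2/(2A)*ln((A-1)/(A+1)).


xi = 1 + (A-1)^2/(2A) * ln((A-1)/(A+1))
xi = 1 + (229-1)^2/(2*229) * ln((229-1)/(229 +1))
xi = 0.0087083

0.0087083


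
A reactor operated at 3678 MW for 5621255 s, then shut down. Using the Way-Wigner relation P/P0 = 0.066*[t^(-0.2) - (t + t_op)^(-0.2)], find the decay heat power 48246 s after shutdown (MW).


P/P0 = 0.066 * [t^(-0.2) - (t + t_op)^(-0.2)]
P/P0 = 0.066 * [48246^(-0.2) - (48246 + 5621255)^(-0.2)]
P/P0 = 0.066 * [0.1156932 - 0.04459550] = 0.004692448
P = 3678 * 0.004692448 = 17.259 MW

17.259


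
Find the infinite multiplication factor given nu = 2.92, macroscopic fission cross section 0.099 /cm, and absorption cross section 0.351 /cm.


k_inf = nu * Sigma_f / Sigma_a
k_inf = 2.92 * 0.099 / 0.351
k_inf = 0.82359

0.82359


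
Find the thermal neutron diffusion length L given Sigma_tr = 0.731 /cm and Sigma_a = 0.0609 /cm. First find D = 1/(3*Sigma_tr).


D = 1 / (3 * Sigma_tr) = 1 / (3 * 0.731) = 0.4559964 cm
L = sqrt(D / Sigma_a)
L = sqrt(0.4559964 / 0.0609)
L = 2.7364 cm

2.7364


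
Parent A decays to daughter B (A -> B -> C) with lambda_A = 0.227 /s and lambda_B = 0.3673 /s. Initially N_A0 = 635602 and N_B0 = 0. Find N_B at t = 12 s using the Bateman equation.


N_B(t) = lambda_A * N_A0 / (lambda_B - lambda_A) * [exp(-lambda_A*t) - exp(-lambda_B*t)]
exp(-0.227*12) = 0.06561178; exp(-0.3673*12) = 0.01218439
N_B = 0.227 * 635602 / (0.3673 - 0.227) * (0.06561178 - 0.01218439)
N_B = 54944

54944


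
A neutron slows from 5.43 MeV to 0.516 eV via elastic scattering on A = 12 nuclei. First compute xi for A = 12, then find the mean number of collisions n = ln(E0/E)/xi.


xi = 1 + (A-1)^2/(2A)*ln((A-1)/(A+1)) = 0.1577690 (for A = 12)
n = ln(E0/E) / xi
n = ln(5.43e6 / 0.516) / 0.1577690
n = ln(1.052326e+07) / 0.1577690 = 102.49

102.49


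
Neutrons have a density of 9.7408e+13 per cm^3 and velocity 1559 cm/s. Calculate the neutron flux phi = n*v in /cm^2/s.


phi = n * v
phi = 9.7408e+13 * 1559
phi = 1.5186e+17 /cm^2/s

1.5186e+17


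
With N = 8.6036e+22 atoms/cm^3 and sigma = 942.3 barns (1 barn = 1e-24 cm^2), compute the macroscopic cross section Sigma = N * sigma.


Sigma = N * sigma_barns * 1e-24
Sigma = 8.6036e+22 * 942.3 * 1e-24
Sigma = 81.072 /cm

81.072


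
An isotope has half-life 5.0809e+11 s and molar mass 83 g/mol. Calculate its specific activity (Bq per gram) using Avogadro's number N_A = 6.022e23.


lambda = ln(2) / t_half = ln(2) / 5.0809e+11 = 1.364221e-12 /s
SA = lambda * N_A / M
SA = 1.364221e-12 * 6.022e23 / 83
SA = 9.8980e+09 Bq/g

9.8980e+09


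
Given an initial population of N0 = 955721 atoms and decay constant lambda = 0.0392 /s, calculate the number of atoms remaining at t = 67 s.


N = N0 * exp(-lambda * t)
N = 955721 * exp(-0.0392 * 67)
N = 69135

69135


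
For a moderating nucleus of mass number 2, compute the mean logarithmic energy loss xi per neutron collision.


xi = 1 + (A-1)^2/(2A) * ln((A-1)/(A+1))
xi = 1 + (2-1)^2/(2*2) * ln((2-1)/(2 +1))
xi = 0.72535

0.72535


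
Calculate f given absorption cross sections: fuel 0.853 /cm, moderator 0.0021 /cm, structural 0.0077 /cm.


f = Sigma_a_fuel / (Sigma_a_fuel + Sigma_a_mod + Sigma_a_other)
f = 0.853 / (0.853 + 0.0021 + 0.0077)
f = 0.98864

0.98864


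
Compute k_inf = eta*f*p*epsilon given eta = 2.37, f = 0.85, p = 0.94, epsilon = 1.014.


k_inf = eta * f * p * epsilon
k_inf = 2.37 * 0.85 * 0.94 * 1.014
k_inf = 1.9201

1.9201


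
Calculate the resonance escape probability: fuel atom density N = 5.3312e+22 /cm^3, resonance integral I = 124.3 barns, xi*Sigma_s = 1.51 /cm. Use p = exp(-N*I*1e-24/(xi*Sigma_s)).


p = exp(-N * I * 1e-24 / (xi*Sigma_s))
p = exp(-5.3312e+22 * 124.3 * 1e-24 / 1.51)
p = 0.012419

0.012419


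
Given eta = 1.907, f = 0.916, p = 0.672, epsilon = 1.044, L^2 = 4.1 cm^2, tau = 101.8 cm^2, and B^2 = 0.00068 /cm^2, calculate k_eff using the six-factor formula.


k_inf = eta*f*p*eps = 1.907*0.916*0.672*1.044 = 1.225507
P_TNL = 1/(1 + L^2*B^2) = 1/(1 + 4.1*0.00068) = 0.9972198
P_FNL = exp(-B^2*tau) = exp(-0.00068*101.8) = 0.9331176
k_eff = k_inf * P_TNL * P_FNL = 1.225507 * 0.9972198 * 0.9331176
k_eff = 1.1404

1.1404
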